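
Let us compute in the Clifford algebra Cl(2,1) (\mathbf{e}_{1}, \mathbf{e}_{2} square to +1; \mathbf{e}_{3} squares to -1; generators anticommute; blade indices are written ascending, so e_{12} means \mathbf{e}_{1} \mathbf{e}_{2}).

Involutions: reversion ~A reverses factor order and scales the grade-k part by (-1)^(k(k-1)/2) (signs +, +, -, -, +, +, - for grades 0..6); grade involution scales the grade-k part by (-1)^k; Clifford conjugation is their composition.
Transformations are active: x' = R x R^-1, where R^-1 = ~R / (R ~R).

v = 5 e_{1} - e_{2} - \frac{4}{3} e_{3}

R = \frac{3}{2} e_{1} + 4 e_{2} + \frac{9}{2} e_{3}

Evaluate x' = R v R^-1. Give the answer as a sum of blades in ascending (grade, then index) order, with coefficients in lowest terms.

~R = \frac{3}{2} e_{1} + 4 e_{2} + \frac{9}{2} e_{3}, and R ~R = -2, so R^-1 = ~R / (-2).
R v = \frac{19}{2} - \frac{43}{2} e_{12} - \frac{49}{2} e_{13} - \frac{5}{6} e_{23}
Answer: -\frac{77}{4} e_{1} - 37 e_{2} - \frac{497}{12} e_{3}


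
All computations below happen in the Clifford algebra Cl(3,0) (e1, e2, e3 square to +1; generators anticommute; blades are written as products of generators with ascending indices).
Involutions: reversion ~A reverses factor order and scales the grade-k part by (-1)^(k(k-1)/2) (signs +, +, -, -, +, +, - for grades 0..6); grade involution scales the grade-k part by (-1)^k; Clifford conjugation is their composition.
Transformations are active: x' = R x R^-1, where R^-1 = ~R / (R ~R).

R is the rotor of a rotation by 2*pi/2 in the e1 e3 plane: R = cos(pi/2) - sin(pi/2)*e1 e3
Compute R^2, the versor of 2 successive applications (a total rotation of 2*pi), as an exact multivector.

Half-angle bookkeeping: 2 applications in e1 e3 add up to rotor phase 2*pi/2 = pi, so R^2 = cos(pi) - sin(pi)*e1 e3.
cos(pi) = -1 and sin(pi) = 0, so R^2 = -1. The total rotation 2*pi is 1 full turn, so every vector returns to itself, yet the rotor is -1, on the OTHER sheet of the double cover (an odd number of 2*pi turns).
Answer: -1


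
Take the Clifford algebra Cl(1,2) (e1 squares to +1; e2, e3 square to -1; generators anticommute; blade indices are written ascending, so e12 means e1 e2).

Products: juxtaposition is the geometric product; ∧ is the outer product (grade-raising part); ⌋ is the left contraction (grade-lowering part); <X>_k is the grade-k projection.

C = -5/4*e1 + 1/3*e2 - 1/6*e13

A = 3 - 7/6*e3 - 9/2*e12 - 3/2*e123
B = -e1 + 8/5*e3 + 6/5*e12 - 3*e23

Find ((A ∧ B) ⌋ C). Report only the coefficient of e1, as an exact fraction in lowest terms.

step 1: -3*e1 + 24/5*e3 + 18/5*e12 - 7/6*e13 - 9*e23 - 43/5*e123
step 2: 71/18 - 4/5*e1 + 1/2*e3
Answer: -4/5


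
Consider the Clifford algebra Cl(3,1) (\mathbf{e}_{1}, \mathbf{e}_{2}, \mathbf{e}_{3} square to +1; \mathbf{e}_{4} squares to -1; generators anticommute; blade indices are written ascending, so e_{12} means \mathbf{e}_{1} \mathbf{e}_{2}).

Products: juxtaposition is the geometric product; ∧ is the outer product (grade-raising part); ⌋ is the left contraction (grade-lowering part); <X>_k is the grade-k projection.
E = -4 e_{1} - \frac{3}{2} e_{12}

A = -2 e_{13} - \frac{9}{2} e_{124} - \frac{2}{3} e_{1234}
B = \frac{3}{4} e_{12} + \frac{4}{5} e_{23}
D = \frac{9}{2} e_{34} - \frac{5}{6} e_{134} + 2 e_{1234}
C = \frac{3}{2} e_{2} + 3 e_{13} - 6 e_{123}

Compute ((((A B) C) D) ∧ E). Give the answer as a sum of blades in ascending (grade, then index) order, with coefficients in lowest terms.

step 1: \frac{27}{8} e_{4} + \frac{8}{5} e_{12} + \frac{8}{15} e_{14} - \frac{3}{2} e_{23} + \frac{1}{2} e_{34} - \frac{18}{5} e_{134}
step 2: -\frac{33}{5} e_{1} + \frac{237}{20} e_{3} + \frac{54}{5} e_{4} - \frac{9}{2} e_{12} - \frac{3}{2} e_{14} - \frac{24}{5} e_{23} - \frac{2133}{80} e_{24} + \frac{8}{5} e_{34} + \frac{11}{5} e_{124} + \frac{81}{8} e_{134} + \frac{79}{20} e_{234} + \frac{297}{20} e_{1234}
step 3: -\frac{495}{16} + \frac{8719}{240} e_{1} + \frac{252}{5} e_{2} + \frac{859}{20} e_{3} + \frac{2133}{40} e_{4} + \frac{4399}{60} e_{12} + \frac{2223}{40} e_{13} + \frac{779}{40} e_{14} - \frac{59911}{480} e_{23} - \frac{108}{5} e_{24} + \frac{29}{2} e_{34} + \frac{1719}{32} e_{123} + \frac{277}{10} e_{124} - \frac{297}{10} e_{134} - \frac{339}{20} e_{234} - \frac{81}{4} e_{1234}
step 4: \frac{495}{4} e_{1} + \frac{39681}{160} e_{12} + \frac{859}{5} e_{13} + \frac{2133}{10} e_{14} + \frac{2609}{6} e_{123} + \frac{513}{80} e_{124} - 58 e_{134} - \frac{1791}{20} e_{1234}
Answer: \frac{495}{4} e_{1} + \frac{39681}{160} e_{12} + \frac{859}{5} e_{13} + \frac{2133}{10} e_{14} + \frac{2609}{6} e_{123} + \frac{513}{80} e_{124} - 58 e_{134} - \frac{1791}{20} e_{1234}


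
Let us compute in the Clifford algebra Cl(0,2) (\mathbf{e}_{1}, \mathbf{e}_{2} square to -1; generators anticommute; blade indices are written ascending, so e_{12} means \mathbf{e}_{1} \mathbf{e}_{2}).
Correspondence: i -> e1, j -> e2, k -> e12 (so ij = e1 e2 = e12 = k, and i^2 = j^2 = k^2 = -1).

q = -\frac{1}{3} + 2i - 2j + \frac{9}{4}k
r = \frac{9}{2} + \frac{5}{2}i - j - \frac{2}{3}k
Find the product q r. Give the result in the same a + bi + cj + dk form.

In blades: q = -\frac{1}{3} + 2 e_{1} - 2 e_{2} + \frac{9}{4} e_{12}, r = \frac{9}{2} + \frac{5}{2} e_{1} - e_{2} - \frac{2}{3} e_{12}.
Distribute q over r term by term (generator squares from the signature, products reordered to ascending indices): (-\frac{1}{3})*r = -\frac{3}{2} - \frac{5}{6} e_{1} + \frac{1}{3} e_{2} + \frac{2}{9} e_{12}; (2 e_{1})*r = -5 + 9 e_{1} + \frac{4}{3} e_{2} - 2 e_{12}; (-2 e_{2})*r = -2 + \frac{4}{3} e_{1} - 9 e_{2} + 5 e_{12}; (\frac{9}{4} e_{12})*r = \frac{3}{2} + \frac{9}{4} e_{1} + \frac{45}{8} e_{2} + \frac{81}{8} e_{12}.
Sum: -7 + \frac{47}{4} e_{1} - \frac{41}{24} e_{2} + \frac{961}{72} e_{12}; translating back through the correspondence:
Answer: -7 + \frac{47}{4}i - \frac{41}{24}j + \frac{961}{72}k


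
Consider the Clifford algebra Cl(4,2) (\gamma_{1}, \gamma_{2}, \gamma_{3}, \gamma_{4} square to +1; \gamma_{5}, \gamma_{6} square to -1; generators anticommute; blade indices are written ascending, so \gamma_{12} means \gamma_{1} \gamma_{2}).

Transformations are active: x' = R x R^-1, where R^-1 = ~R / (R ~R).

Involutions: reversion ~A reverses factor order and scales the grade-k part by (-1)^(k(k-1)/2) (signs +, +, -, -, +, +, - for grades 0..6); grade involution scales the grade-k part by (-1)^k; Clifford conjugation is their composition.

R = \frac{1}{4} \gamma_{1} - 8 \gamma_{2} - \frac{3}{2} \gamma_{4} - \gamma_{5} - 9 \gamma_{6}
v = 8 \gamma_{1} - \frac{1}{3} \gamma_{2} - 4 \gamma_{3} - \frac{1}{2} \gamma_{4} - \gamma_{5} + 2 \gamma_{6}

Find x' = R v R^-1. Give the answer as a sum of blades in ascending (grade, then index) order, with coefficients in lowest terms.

~R = \frac{1}{4} \gamma_{1} - 8 \gamma_{2} - \frac{3}{2} \gamma_{4} - \gamma_{5} - 9 \gamma_{6}, and R ~R = -\frac{251}{16}, so R^-1 = ~R / (-\frac{251}{16}).
R v = \frac{269}{12} + \frac{767}{12} \gamma_{12} - \gamma_{13} + \frac{95}{8} \gamma_{14} + \frac{31}{4} \gamma_{15} + \frac{145}{2} \gamma_{16} + 32 \gamma_{23} + \frac{7}{2} \gamma_{24} + \frac{23}{3} \gamma_{25} - 19 \gamma_{26} - 6 \gamma_{34} - 4 \gamma_{35} - 36 \gamma_{36} + \gamma_{45} - \frac{15}{2} \gamma_{46} - 11 \gamma_{56}
Answer: -\frac{6562}{753} \gamma_{1} + \frac{17467}{753} \gamma_{2} + 4 \gamma_{3} + \frac{2403}{502} \gamma_{4} + \frac{2905}{753} \gamma_{5} + \frac{5954}{251} \gamma_{6}


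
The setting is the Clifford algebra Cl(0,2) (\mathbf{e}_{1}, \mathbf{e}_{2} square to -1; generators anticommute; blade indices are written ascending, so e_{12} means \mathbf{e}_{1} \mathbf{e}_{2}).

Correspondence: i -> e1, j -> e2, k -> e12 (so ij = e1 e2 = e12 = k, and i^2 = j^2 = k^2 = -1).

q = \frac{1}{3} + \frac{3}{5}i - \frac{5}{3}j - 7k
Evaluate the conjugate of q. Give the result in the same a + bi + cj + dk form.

In blades: q = \frac{1}{3} + \frac{3}{5} e_{1} - \frac{5}{3} e_{2} - 7 e_{12}.
Conjugation here is Clifford conjugation: the scalar is fixed and the grade-1 and grade-2 blades all flip sign, giving \frac{1}{3} - \frac{3}{5} e_{1} + \frac{5}{3} e_{2} + 7 e_{12}; translating back:
Answer: \frac{1}{3} - \frac{3}{5}i + \frac{5}{3}j + 7k


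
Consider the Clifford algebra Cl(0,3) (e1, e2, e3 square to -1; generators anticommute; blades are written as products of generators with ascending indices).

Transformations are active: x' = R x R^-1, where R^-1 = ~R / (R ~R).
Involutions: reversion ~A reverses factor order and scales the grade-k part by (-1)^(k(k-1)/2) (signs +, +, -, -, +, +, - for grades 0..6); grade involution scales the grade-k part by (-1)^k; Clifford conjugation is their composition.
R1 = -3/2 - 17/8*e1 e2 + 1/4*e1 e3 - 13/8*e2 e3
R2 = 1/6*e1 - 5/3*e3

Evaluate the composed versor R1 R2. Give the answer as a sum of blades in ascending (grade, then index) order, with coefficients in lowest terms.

Distribute over the terms of R2 (each basis-blade product reordered to ascending indices, repeated generators contracted through their squares):
R1 (1/6*e1) = -1/4*e1 - 17/48*e2 + 1/24*e3 - 13/48*e1 e2 e3
R1 (-5/3*e3) = 5/12*e1 - 65/24*e2 + 5/2*e3 + 85/24*e1 e2 e3
Summing the partial products and collecting blades:
Answer: 1/6*e1 - 49/16*e2 + 61/24*e3 + 157/48*e1 e2 e3


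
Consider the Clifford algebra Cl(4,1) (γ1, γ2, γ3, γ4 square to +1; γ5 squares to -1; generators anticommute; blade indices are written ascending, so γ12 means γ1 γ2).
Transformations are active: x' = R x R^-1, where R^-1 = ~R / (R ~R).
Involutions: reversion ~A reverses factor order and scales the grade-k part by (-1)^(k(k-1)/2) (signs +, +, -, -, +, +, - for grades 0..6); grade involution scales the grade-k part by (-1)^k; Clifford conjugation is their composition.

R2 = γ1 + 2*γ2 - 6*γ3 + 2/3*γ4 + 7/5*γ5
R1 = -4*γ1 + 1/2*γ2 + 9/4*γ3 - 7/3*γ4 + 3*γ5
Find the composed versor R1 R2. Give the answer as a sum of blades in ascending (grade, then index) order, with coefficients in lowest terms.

Distribute over the terms of R1 (each basis-blade product reordered to ascending indices, repeated generators contracted through their squares):
(-4*γ1) R2 = -4 - 8*γ12 + 24*γ13 - 8/3*γ14 - 28/5*γ15
(1/2*γ2) R2 = 1 - 1/2*γ12 - 3*γ23 + 1/3*γ24 + 7/10*γ25
(9/4*γ3) R2 = -27/2 - 9/4*γ13 - 9/2*γ23 + 3/2*γ34 + 63/20*γ35
(-7/3*γ4) R2 = -14/9 + 7/3*γ14 + 14/3*γ24 - 14*γ34 - 49/15*γ45
(3*γ5) R2 = -21/5 - 3*γ15 - 6*γ25 + 18*γ35 - 2*γ45
Summing the partial products and collecting blades:
Answer: -2003/90 - 17/2*γ12 + 87/4*γ13 - 1/3*γ14 - 43/5*γ15 - 15/2*γ23 + 5*γ24 - 53/10*γ25 - 25/2*γ34 + 423/20*γ35 - 79/15*γ45


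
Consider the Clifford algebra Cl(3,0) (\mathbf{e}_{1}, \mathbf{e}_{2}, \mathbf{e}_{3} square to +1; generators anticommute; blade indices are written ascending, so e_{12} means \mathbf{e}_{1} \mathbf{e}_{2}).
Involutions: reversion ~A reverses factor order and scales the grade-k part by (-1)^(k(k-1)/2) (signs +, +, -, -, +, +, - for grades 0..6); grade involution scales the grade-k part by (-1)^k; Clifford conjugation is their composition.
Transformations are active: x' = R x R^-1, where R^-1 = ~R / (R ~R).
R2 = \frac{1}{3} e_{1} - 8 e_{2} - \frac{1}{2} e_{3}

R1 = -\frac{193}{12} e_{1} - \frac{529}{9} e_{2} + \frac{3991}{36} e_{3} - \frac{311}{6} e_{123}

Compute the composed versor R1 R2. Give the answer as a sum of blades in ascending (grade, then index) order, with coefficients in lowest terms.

Distribute over the terms of R2 (each basis-blade product reordered to ascending indices, repeated generators contracted through their squares):
R1 (\frac{1}{3} e_{1}) = -\frac{193}{36} + \frac{529}{27} e_{12} - \frac{3991}{108} e_{13} - \frac{311}{18} e_{23}
R1 (-8 e_{2}) = \frac{4232}{9} + \frac{386}{3} e_{12} - \frac{1244}{3} e_{13} + \frac{7982}{9} e_{23}
R1 (-\frac{1}{2} e_{3}) = -\frac{3991}{72} + \frac{311}{12} e_{12} + \frac{193}{24} e_{13} + \frac{529}{18} e_{23}
Summing the partial products and collecting blades:
Answer: \frac{29479}{72} + \frac{18811}{108} e_{12} - \frac{95813}{216} e_{13} + 899 e_{23}


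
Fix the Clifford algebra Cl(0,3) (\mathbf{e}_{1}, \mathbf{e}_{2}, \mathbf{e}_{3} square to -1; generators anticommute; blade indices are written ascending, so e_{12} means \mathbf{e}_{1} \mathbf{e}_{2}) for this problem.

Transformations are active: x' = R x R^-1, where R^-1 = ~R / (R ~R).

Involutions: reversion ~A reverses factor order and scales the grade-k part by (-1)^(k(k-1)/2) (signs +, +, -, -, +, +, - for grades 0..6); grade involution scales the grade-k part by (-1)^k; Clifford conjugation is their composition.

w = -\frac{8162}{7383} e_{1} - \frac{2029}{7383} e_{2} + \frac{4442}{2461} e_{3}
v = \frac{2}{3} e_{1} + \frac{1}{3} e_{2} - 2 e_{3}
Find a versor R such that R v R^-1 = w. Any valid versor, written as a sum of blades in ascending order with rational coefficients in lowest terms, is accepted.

R = v + w = -\frac{1080}{2461} e_{1} + \frac{144}{2461} e_{2} - \frac{480}{2461} e_{3} works: the equal norms (-\frac{41}{9}) guarantee its sandwich swaps v into w.
Answer: -\frac{1080}{2461} e_{1} + \frac{144}{2461} e_{2} - \frac{480}{2461} e_{3}


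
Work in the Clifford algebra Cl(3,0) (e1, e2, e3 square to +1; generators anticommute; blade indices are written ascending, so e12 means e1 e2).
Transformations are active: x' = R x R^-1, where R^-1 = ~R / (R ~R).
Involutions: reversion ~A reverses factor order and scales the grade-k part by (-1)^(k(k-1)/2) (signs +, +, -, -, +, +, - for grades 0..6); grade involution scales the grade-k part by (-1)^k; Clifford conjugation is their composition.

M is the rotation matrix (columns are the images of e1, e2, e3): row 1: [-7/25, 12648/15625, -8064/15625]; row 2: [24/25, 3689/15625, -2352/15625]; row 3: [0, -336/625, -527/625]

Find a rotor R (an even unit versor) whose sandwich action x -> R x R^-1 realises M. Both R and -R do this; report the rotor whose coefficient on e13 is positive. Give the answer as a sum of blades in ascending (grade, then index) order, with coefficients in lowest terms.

Method: write R = a + b12*e12 + b13*e13 + b23*e23 with a^2 + b12^2 + b13^2 + b23^2 = 1 (so R^-1 = ~R). Expanding the columns R e_j ~R gives tr M = 4a^2 - 1 and, from the antisymmetric part, M21 - M12 = -4a*b12, M13 - M31 = 4a*b13, M32 - M23 = -4a*b23.
Here tr M = -13861/15625, so a^2 = (1 + tr M)/4 = 441/15625 and a = ±21/125. Taking a = 21/125: M21 - M12 = 2352/15625, M13 - M31 = -8064/15625, M32 - M23 = -6048/15625, giving b12 = -28/125, b13 = -96/125, b23 = 72/125, i.e. R = 21/125 - 28/125*e12 - 96/125*e13 + 72/125*e23.
Its e13 coefficient is negative, so report the other preimage -R.
Answer: -21/125 + 28/125*e12 + 96/125*e13 - 72/125*e23. Why the constraint matters: R and -R act identically through the sandwich — M has trace -13861/15625 either way — so only the sign condition on e13 picks one of the two preimages.


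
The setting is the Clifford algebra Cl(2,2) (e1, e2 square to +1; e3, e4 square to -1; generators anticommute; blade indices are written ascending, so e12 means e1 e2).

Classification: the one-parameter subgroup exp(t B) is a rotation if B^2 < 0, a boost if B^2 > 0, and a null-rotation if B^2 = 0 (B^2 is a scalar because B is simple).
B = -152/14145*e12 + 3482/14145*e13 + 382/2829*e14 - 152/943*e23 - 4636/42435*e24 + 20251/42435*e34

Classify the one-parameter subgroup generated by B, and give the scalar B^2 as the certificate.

B^2 term by term: the squares give (-152/14145)^2*(e12)^2 + (3482/14145)^2*(e13)^2 + (382/2829)^2*(e14)^2 + (-152/943)^2*(e23)^2 + (-4636/42435)^2*(e24)^2 + (20251/42435)^2*(e34)^2 = 23104/200081025*(-1) + 12124324/200081025*(+1) + 145924/8003241*(+1) + 23104/889249*(+1) + 21492496/1800729225*(+1) + 410103001/1800729225*(-1) = -1/9 (each basis 2-blade squares to minus the product of its generators' squares); cross terms between blades sharing an index anticommute and cancel; the commuting (index-disjoint) pairs give grade-4 terms 2*c*c'*(blade product), which cancel blade by blade — e1234: -6156304/600243075 + 32285104/600243075 - 116128/2667747 = 0 — confirming B is simple. So B^2 = -1/9.
Answer: rotation, certificate B^2 = -1/9. The class reads off the invariant scalar -1/9 directly.


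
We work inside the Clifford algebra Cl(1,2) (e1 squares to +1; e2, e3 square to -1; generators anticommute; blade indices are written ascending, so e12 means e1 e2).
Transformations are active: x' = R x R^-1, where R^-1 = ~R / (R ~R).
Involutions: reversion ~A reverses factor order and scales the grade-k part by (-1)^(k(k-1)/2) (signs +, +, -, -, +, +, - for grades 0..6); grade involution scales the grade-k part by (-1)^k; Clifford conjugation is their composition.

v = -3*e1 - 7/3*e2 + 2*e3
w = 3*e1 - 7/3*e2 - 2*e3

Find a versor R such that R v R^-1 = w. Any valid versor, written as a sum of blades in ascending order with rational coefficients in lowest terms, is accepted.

Since q(v) = q(w) = -4/9, the sum R = v + w = -14/3*e2 does the job whenever invertible.
Answer: -14/3*e2


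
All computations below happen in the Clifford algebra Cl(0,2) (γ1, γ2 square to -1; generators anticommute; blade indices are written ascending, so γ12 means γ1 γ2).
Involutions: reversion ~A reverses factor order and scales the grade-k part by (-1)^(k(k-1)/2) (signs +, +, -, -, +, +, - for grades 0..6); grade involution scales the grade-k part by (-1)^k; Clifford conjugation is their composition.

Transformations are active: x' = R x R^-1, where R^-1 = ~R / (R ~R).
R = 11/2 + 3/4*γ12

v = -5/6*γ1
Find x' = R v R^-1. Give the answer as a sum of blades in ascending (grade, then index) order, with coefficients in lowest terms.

~R = 11/2 - 3/4*γ12, and R ~R = 493/16, so R^-1 = ~R / (493/16).
R v = -55/12*γ1 - 5/8*γ2
Answer: -2375/2958*γ1 - 110/493*γ2


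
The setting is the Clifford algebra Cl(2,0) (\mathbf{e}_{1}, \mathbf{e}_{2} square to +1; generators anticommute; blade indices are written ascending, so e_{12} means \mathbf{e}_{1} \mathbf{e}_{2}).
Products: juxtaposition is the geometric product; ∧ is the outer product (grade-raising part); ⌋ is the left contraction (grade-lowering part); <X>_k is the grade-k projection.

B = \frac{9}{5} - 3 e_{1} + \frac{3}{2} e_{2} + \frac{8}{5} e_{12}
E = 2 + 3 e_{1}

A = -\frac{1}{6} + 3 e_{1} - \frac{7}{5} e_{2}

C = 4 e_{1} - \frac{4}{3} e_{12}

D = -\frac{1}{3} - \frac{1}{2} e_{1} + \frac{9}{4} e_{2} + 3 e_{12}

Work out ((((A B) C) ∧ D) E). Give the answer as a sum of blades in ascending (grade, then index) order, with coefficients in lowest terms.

step 1: -\frac{57}{5} + \frac{407}{50} e_{1} + \frac{203}{100} e_{2} + \frac{1}{30} e_{12}
step 2: \frac{7336}{225} - \frac{3217}{75} e_{1} - \frac{824}{75} e_{2} + \frac{177}{25} e_{12}
step 3: -\frac{7336}{675} - \frac{451}{225} e_{1} + \frac{3466}{45} e_{2} - \frac{131}{20} e_{12}
step 4: -\frac{18731}{675} - \frac{2746}{75} e_{1} + \frac{6253}{36} e_{2} - \frac{1465}{6} e_{12}
Answer: -\frac{18731}{675} - \frac{2746}{75} e_{1} + \frac{6253}{36} e_{2} - \frac{1465}{6} e_{12}


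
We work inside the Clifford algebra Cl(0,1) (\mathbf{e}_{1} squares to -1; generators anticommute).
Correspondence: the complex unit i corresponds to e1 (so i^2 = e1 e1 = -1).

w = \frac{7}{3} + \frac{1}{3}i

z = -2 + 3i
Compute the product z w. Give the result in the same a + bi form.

In blades: z = -2 + 3 e_{1}, w = \frac{7}{3} + \frac{1}{3} e_{1}.
Distribute z over w term by term (generator squares from the signature, products reordered to ascending indices): (-2)*w = -\frac{14}{3} - \frac{2}{3} e_{1}; (3 e_{1})*w = -1 + 7 e_{1}.
Sum: -\frac{17}{3} + \frac{19}{3} e_{1}; translating back through the correspondence:
Answer: -\frac{17}{3} + \frac{19}{3}i


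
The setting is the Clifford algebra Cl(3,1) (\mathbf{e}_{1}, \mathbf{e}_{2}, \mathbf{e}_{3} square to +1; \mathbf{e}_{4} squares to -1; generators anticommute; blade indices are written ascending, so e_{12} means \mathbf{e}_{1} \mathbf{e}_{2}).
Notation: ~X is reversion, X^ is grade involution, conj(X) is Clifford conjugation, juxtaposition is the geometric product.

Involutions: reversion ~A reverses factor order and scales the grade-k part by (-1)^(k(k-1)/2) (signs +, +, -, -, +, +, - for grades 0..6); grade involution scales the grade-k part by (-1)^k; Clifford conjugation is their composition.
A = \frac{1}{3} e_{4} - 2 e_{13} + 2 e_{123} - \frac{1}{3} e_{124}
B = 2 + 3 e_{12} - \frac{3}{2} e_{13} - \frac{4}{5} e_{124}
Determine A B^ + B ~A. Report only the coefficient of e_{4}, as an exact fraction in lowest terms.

first term: -\frac{49}{15} - 3 e_{2} - 6 e_{3} + \frac{5}{3} e_{4} - \frac{4}{15} e_{12} - 4 e_{13} - 6 e_{23} - \frac{8}{5} e_{34} + 4 e_{123} + \frac{1}{3} e_{124} - \frac{1}{2} e_{134} - \frac{21}{10} e_{234}
second term: \frac{41}{15} + 3 e_{2} + 6 e_{3} - \frac{1}{3} e_{4} + \frac{4}{15} e_{12} + 4 e_{13} - 6 e_{23} + \frac{8}{5} e_{34} - 4 e_{123} + \frac{5}{3} e_{124} - \frac{1}{2} e_{134} + \frac{11}{10} e_{234}
Answer: \frac{4}{3}


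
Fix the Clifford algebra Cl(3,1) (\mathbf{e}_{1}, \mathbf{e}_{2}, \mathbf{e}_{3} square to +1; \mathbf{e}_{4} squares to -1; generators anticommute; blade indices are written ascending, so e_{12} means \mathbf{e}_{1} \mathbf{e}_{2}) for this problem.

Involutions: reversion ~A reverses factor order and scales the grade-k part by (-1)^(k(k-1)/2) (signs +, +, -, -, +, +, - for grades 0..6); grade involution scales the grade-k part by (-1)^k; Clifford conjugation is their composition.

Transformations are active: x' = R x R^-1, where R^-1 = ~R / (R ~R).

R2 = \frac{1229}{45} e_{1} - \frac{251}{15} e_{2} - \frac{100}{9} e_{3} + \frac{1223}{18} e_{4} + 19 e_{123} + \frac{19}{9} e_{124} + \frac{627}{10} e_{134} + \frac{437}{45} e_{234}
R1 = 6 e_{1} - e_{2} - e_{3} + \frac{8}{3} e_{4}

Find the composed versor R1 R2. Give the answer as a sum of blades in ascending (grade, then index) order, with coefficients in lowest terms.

Distribute over the terms of R1 (each basis-blade product reordered to ascending indices, repeated generators contracted through their squares):
(6 e_{1}) R2 = \frac{2458}{15} - \frac{502}{5} e_{12} - \frac{200}{3} e_{13} + \frac{1223}{3} e_{14} + 114 e_{23} + \frac{38}{3} e_{24} + \frac{1881}{5} e_{34} + \frac{874}{15} e_{1234}
(-e_{2}) R2 = \frac{251}{15} + \frac{1229}{45} e_{12} + 19 e_{13} + \frac{19}{9} e_{14} + \frac{100}{9} e_{23} - \frac{1223}{18} e_{24} - \frac{437}{45} e_{34} + \frac{627}{10} e_{1234}
(-e_{3}) R2 = \frac{100}{9} - 19 e_{12} + \frac{1229}{45} e_{13} + \frac{627}{10} e_{14} - \frac{251}{15} e_{23} + \frac{437}{45} e_{24} - \frac{1223}{18} e_{34} - \frac{19}{9} e_{1234}
(\frac{8}{3} e_{4}) R2 = -\frac{4892}{27} - \frac{152}{27} e_{12} - \frac{836}{5} e_{13} - \frac{9832}{135} e_{14} - \frac{3496}{135} e_{23} + \frac{2008}{45} e_{24} + \frac{800}{27} e_{34} - \frac{152}{3} e_{1234}
Summing the partial products and collecting blades:
Answer: \frac{1421}{135} - \frac{13192}{135} e_{12} - \frac{1688}{9} e_{13} + \frac{21581}{54} e_{14} + \frac{2227}{27} e_{23} - \frac{17}{18} e_{24} + \frac{88607}{270} e_{34} + \frac{6137}{90} e_{1234}


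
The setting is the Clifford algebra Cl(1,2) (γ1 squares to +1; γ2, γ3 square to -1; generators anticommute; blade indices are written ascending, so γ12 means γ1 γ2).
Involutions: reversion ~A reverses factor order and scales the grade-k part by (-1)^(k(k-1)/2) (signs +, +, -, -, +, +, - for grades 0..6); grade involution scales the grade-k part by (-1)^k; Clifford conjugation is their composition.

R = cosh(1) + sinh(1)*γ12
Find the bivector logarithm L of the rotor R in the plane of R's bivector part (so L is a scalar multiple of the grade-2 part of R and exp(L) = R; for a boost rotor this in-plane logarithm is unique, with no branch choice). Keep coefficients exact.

The scalar part of R is cosh(1), which fixes the rapidity magnitude through cosh (cosh is even, so it cannot fix the sign — the bivector part carries that); dividing the bivector part by sinh of the rapidity gives the plane, and L = rapidity * plane, where the joint sign ambiguity of (rapidity, plane) cancels in the product.
Concretely: cosh(rapidity) = cosh(1) gives rapidity = ±1, and since rapidity/sinh(rapidity) is even the sign is immaterial: L = (rapidity/sinh(rapidity)) * <R>_2 = (1/sinh(1)) * <R>_2.
Answer: γ12


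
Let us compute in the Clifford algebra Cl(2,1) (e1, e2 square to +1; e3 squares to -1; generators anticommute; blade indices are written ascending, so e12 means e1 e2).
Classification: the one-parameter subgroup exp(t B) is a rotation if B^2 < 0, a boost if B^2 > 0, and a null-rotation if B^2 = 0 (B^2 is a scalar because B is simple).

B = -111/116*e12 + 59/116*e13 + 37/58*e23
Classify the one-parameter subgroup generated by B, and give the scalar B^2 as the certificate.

B^2 term by term: the squares give (-111/116)^2*(e12)^2 + (59/116)^2*(e13)^2 + (37/58)^2*(e23)^2 = 12321/13456*(-1) + 3481/13456*(+1) + 1369/3364*(+1) = -1/4 (each basis 2-blade squares to minus the product of its generators' squares); cross terms between blades sharing an index anticommute and cancel. So B^2 = -1/4.
Answer: rotation, certificate B^2 = -1/4. No conjugation can change B^2 = -1/4; the sign gives the class.


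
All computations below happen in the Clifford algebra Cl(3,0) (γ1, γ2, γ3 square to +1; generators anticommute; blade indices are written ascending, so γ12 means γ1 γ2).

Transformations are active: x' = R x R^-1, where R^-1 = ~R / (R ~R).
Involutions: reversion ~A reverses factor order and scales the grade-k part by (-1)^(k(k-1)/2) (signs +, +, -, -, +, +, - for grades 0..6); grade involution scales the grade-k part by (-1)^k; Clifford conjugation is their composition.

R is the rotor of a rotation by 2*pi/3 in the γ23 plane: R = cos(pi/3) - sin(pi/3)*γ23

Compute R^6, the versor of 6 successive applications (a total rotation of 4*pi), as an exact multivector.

The rotor phase is half the rotation angle and phases add under composition, so 6 steps in the γ23 plane accumulate phase 6*(pi/3) = 2*pi: R^6 = cos(2*pi) - sin(2*pi)*γ23.
cos(2*pi) = 1 and sin(2*pi) = 0, so R^6 = 1. The total rotation 4*pi is 2 full turns, so every vector returns to itself, yet the rotor is +1, back on the identity sheet (an even number of 2*pi turns).
Answer: 1


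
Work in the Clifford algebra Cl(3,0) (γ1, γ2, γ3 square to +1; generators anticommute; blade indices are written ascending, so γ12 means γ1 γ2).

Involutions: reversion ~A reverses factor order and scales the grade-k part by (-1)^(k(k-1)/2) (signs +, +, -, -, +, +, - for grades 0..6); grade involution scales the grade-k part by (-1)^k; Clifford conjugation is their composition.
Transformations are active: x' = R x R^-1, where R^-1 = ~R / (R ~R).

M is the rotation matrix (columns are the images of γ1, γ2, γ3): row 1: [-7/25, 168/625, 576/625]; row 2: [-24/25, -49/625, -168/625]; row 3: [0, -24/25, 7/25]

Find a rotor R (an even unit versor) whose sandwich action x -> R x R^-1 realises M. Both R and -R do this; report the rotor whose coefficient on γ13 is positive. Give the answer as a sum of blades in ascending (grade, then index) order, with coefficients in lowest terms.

Method: write R = a + b12*γ12 + b13*γ13 + b23*γ23 with a^2 + b12^2 + b13^2 + b23^2 = 1 (so R^-1 = ~R). Expanding the columns R e_j ~R gives tr M = 4a^2 - 1 and, from the antisymmetric part, M21 - M12 = -4a*b12, M13 - M31 = 4a*b13, M32 - M23 = -4a*b23.
Here tr M = -49/625, so a^2 = (1 + tr M)/4 = 144/625 and a = ±12/25. Taking a = 12/25: M21 - M12 = -768/625, M13 - M31 = 576/625, M32 - M23 = -432/625, giving b12 = 16/25, b13 = 12/25, b23 = 9/25, i.e. R = 12/25 + 16/25*γ12 + 12/25*γ13 + 9/25*γ23.
Its γ13 coefficient is already positive.
Answer: 12/25 + 16/25*γ12 + 12/25*γ13 + 9/25*γ23. Why the constraint matters: R and -R act identically through the sandwich — M has trace -49/625 either way — so only the sign condition on γ13 picks one of the two preimages.


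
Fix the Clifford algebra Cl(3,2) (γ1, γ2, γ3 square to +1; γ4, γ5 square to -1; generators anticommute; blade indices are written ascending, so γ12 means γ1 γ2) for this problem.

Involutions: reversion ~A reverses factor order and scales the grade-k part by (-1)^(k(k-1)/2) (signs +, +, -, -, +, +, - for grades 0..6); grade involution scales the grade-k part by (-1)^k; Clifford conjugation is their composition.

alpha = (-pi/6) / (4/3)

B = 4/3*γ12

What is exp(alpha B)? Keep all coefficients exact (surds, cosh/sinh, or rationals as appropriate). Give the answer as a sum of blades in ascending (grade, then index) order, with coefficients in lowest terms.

B^2 = (4/3)^2*(γ12)^2 = 16/9*(-1) = -16/9 (a basis 2-blade squares to minus the product of its generators' squares).
B^2 = -16/9 — since the square is negative, the closed form is circular: l = 4/3, alpha*l = -pi/6, so exp(alpha B) = cos(-pi/6) + (sin(-pi/6)/(4/3))*B = sqrt(3)/2 + (-3/8)*B.
Answer: sqrt(3)/2 - 1/2*γ12


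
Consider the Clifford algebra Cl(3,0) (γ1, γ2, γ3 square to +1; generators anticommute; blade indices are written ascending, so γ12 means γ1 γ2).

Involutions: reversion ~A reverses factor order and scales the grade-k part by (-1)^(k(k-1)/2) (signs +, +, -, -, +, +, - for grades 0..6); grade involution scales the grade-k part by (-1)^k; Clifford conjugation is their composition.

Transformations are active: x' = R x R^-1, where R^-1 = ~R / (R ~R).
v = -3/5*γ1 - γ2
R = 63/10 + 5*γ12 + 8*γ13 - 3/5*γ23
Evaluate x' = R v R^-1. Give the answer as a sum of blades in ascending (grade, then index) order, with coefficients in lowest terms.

~R = 63/10 - 5*γ12 - 8*γ13 + 3/5*γ23, and R ~R = 2581/20, so R^-1 = ~R / (2581/20).
R v = -439/50*γ1 - 33/10*γ2 + 21/5*γ3 + 209/25*γ123
Answer: -4323/12905*γ1 - 4629/12905*γ2 + 13652/12905*γ3


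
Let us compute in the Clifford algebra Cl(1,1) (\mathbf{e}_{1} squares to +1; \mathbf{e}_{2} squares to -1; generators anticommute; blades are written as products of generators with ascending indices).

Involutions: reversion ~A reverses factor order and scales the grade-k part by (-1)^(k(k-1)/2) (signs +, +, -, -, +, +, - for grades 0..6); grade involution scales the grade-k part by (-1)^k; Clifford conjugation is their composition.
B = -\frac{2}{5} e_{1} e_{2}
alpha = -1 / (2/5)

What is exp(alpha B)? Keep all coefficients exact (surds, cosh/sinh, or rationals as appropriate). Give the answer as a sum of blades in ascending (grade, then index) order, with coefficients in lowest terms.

B^2 = (-\frac{2}{5})^2*(e_{1} e_{2})^2 = \frac{4}{25}*(+1) = \frac{4}{25} (a basis 2-blade squares to minus the product of its generators' squares).
B^2 = \frac{4}{25} — the positive square puts this in the hyperbolic regime; l = \frac{2}{5}, alpha*l = -1, so exp(alpha B) = cosh(-1) + (sinh(-1)/(\frac{2}{5}))*B = \cosh{\left(1 \right)} + (- \frac{5 \sinh{\left(1 \right)}}{2})*B.
Answer: \cosh{\left(1 \right)} + \sinh{\left(1 \right)} e_{1} e_{2}


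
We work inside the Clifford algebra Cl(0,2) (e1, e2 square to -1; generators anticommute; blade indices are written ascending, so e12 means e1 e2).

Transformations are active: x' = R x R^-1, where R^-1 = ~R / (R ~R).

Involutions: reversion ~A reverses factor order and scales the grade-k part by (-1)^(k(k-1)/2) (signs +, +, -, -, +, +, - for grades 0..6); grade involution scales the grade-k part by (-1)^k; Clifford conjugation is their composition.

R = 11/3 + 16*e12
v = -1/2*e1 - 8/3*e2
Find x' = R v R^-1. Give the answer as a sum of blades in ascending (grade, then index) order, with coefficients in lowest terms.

~R = 11/3 - 16*e12, and R ~R = 2425/9, so R^-1 = ~R / (2425/9).
R v = 245/6*e1 - 160/9*e2
Answer: 1563/970*e1 + 3176/1455*e2


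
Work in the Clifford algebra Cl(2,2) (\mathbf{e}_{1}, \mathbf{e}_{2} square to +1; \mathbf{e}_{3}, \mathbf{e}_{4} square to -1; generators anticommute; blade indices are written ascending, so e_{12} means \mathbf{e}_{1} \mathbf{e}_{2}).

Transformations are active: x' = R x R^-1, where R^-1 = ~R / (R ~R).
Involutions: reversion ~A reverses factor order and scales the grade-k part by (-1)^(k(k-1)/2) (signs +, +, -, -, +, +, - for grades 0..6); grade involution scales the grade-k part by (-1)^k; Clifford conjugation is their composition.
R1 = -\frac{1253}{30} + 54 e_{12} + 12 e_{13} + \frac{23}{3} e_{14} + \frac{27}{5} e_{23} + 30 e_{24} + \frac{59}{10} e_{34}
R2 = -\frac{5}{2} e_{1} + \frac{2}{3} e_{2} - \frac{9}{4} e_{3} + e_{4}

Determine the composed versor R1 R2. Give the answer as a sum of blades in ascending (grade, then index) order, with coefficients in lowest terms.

Distribute over the terms of R2 (each basis-blade product reordered to ascending indices, repeated generators contracted through their squares):
R1 (-\frac{5}{2} e_{1}) = \frac{1253}{12} e_{1} + 135 e_{2} + 30 e_{3} + \frac{115}{6} e_{4} - \frac{27}{2} e_{123} - 75 e_{124} - \frac{59}{4} e_{134}
R1 (\frac{2}{3} e_{2}) = 36 e_{1} - \frac{1253}{45} e_{2} - \frac{18}{5} e_{3} - 20 e_{4} - 8 e_{123} - \frac{46}{9} e_{124} + \frac{59}{15} e_{234}
R1 (-\frac{9}{4} e_{3}) = 27 e_{1} + \frac{243}{20} e_{2} + \frac{3759}{40} e_{3} - \frac{531}{40} e_{4} - \frac{243}{2} e_{123} + \frac{69}{4} e_{134} + \frac{135}{2} e_{234}
R1 (e_{4}) = -\frac{23}{3} e_{1} - 30 e_{2} - \frac{59}{10} e_{3} - \frac{1253}{30} e_{4} + 54 e_{124} + 12 e_{134} + \frac{27}{5} e_{234}
Summing the partial products and collecting blades:
Answer: \frac{639}{4} e_{1} + \frac{3215}{36} e_{2} + \frac{4579}{40} e_{3} - \frac{447}{8} e_{4} - 143 e_{123} - \frac{235}{9} e_{124} + \frac{29}{2} e_{134} + \frac{461}{6} e_{234}


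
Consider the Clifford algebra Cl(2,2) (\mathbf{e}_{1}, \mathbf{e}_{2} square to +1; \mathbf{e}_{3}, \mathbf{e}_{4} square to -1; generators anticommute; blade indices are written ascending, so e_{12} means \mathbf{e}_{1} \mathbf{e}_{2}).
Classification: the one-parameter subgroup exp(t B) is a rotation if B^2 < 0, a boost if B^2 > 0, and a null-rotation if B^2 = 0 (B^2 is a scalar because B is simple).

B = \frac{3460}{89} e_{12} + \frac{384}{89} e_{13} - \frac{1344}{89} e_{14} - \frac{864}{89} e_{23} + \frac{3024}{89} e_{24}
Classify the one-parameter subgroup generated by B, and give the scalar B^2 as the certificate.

B^2 term by term: the squares give (\frac{3460}{89})^2*(e_{12})^2 + (\frac{384}{89})^2*(e_{13})^2 + (-\frac{1344}{89})^2*(e_{14})^2 + (-\frac{864}{89})^2*(e_{23})^2 + (\frac{3024}{89})^2*(e_{24})^2 = \frac{11971600}{7921}*(-1) + \frac{147456}{7921}*(+1) + \frac{1806336}{7921}*(+1) + \frac{746496}{7921}*(+1) + \frac{9144576}{7921}*(+1) = -16 (each basis 2-blade squares to minus the product of its generators' squares); cross terms between blades sharing an index anticommute and cancel; the commuting (index-disjoint) pairs give grade-4 terms 2*c*c'*(blade product), which cancel blade by blade — e_{1234}: -\frac{2322432}{7921} + \frac{2322432}{7921} = 0 — confirming B is simple. So B^2 = -16.
Answer: rotation, certificate B^2 = -16. Why this suffices: the scalar -16 survives any versor conjugation, so its sign alone determines the class however B is presented.


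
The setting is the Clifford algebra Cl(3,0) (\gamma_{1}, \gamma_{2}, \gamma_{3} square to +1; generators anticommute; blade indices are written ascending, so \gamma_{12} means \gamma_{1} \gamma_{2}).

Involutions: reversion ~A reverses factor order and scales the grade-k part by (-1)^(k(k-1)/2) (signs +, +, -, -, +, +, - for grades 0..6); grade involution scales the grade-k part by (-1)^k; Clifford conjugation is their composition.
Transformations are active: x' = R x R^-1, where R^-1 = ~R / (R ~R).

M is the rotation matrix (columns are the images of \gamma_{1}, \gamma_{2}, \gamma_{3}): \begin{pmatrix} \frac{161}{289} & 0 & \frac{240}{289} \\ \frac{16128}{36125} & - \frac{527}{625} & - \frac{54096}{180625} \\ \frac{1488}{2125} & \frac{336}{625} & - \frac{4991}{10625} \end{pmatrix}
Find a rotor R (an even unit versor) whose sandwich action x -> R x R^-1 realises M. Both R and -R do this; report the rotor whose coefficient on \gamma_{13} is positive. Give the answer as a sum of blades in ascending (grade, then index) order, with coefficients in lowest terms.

Method: write R = a + b12*\gamma_{12} + b13*\gamma_{13} + b23*\gamma_{23} with a^2 + b12^2 + b13^2 + b23^2 = 1 (so R^-1 = ~R). Expanding the columns R e_j ~R gives tr M = 4a^2 - 1 and, from the antisymmetric part, M21 - M12 = -4a*b12, M13 - M31 = 4a*b13, M32 - M23 = -4a*b23.
Here tr M = -\frac{5461}{7225}, so a^2 = (1 + tr M)/4 = \frac{441}{7225} and a = ±\frac{21}{85}. Taking a = \frac{21}{85}: M21 - M12 = \frac{16128}{36125}, M13 - M31 = \frac{4704}{36125}, M32 - M23 = \frac{6048}{7225}, giving b12 = -\frac{192}{425}, b13 = \frac{56}{425}, b23 = -\frac{72}{85}, i.e. R = \frac{21}{85} - \frac{192}{425} \gamma_{12} + \frac{56}{425} \gamma_{13} - \frac{72}{85} \gamma_{23}.
Its \gamma_{13} coefficient is already positive.
Answer: \frac{21}{85} - \frac{192}{425} \gamma_{12} + \frac{56}{425} \gamma_{13} - \frac{72}{85} \gamma_{23}. Uniqueness: Spin(3) -> SO(3) maps R and -R to the same rotation of trace -\frac{5461}{7225}; fixing the sign of the \gamma_{13} coefficient removes the ambiguity.


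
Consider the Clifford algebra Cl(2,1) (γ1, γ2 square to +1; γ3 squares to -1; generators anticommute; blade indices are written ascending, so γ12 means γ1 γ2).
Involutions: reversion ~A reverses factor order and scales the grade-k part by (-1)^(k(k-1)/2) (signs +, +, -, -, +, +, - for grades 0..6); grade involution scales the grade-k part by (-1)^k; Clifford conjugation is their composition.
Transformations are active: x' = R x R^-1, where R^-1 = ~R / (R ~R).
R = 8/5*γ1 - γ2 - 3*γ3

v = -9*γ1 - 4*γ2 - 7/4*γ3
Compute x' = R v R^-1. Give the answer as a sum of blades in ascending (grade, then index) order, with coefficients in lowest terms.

~R = 8/5*γ1 - γ2 - 3*γ3, and R ~R = -136/25, so R^-1 = ~R / (-136/25).
R v = -313/20 - 77/5*γ12 - 149/5*γ13 - 41/4*γ23
Answer: 619/34*γ1 - 477/272*γ2 - 4219/272*γ3


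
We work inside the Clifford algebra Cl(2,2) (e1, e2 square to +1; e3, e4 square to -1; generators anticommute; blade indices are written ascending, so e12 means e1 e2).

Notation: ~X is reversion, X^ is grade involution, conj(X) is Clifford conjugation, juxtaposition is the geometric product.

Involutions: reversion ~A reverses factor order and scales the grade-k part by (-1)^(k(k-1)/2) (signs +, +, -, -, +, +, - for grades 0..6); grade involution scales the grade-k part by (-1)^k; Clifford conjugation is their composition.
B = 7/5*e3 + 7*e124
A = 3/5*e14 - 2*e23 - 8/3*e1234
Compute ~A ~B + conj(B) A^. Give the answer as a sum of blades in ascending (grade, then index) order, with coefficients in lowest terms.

first term: -7*e2 + 56/3*e3 - 56/15*e124 + 371/25*e134
second term: -7/5*e2 + 56/3*e3 - 56/15*e124 - 329/25*e134
Answer: -42/5*e2 + 112/3*e3 - 112/15*e124 + 42/25*e134


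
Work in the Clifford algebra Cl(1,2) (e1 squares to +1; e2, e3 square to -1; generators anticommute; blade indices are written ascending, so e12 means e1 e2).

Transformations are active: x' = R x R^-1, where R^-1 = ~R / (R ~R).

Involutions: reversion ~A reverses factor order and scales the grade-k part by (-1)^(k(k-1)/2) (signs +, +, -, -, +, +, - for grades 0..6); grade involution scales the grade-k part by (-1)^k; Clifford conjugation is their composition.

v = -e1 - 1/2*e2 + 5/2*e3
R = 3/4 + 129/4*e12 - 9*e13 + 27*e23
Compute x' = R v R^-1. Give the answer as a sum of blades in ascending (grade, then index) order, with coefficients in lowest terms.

~R = 3/4 - 129/4*e12 + 9*e13 - 27*e23, and R ~R = -783/2, so R^-1 = ~R / (-783/2).
R v = 303/8*e1 - 285/8*e2 - 165/8*e3 + 393/8*e123
Answer: -4121/696*e1 + 2015/696*e2 + 329/58*e3


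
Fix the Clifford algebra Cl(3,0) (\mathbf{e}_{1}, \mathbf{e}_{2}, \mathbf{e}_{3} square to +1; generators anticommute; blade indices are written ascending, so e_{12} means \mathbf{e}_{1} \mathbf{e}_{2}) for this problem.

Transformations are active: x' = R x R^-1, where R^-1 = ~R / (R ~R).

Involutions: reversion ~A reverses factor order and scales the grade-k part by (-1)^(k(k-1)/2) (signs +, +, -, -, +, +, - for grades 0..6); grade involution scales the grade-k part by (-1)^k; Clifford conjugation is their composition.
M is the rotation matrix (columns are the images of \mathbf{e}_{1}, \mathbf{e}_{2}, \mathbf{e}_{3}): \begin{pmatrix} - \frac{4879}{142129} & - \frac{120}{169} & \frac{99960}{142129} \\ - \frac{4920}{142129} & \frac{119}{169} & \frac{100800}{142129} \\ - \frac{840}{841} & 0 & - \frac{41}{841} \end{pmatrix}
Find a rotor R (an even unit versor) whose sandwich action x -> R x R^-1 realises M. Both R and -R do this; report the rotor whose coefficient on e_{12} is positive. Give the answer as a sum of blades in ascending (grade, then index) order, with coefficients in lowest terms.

Method: write R = a + b12*e_{12} + b13*e_{13} + b23*e_{23} with a^2 + b12^2 + b13^2 + b23^2 = 1 (so R^-1 = ~R). Expanding the columns R e_j ~R gives tr M = 4a^2 - 1 and, from the antisymmetric part, M21 - M12 = -4a*b12, M13 - M31 = 4a*b13, M32 - M23 = -4a*b23.
Here tr M = \frac{88271}{142129}, so a^2 = (1 + tr M)/4 = \frac{57600}{142129} and a = ±\frac{240}{377}. Taking a = \frac{240}{377}: M21 - M12 = \frac{96000}{142129}, M13 - M31 = \frac{241920}{142129}, M32 - M23 = -\frac{100800}{142129}, giving b12 = -\frac{100}{377}, b13 = \frac{252}{377}, b23 = \frac{105}{377}, i.e. R = \frac{240}{377} - \frac{100}{377} e_{12} + \frac{252}{377} e_{13} + \frac{105}{377} e_{23}.
Its e_{12} coefficient is negative, so report the other preimage -R.
Answer: -\frac{240}{377} + \frac{100}{377} e_{12} - \frac{252}{377} e_{13} - \frac{105}{377} e_{23}. Key observation: the double cover Spin(3) -> SO(3) sends R and -R to the same matrix (trace \frac{88271}{142129} here), so the stated sign of the e_{12} coefficient is what selects one sheet.
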